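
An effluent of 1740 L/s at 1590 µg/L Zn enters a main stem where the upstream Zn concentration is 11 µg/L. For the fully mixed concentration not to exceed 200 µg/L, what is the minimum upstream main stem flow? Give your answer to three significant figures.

Set C_mix = 200: (Q·11.00 + 1740·1590) / (Q + 1740) = 200
→ Q = 1740·(1590 − 200)/(200 − 11.00) = 12800 L/s.

12800 L/s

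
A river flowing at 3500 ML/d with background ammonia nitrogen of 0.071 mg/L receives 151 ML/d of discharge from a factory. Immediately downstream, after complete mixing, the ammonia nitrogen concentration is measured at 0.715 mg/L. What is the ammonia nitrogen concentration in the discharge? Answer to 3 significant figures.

Mass balance: 3500·0.07100 + 151.0·Cₑ = 3651·0.7150
→ Cₑ = (3651·0.7150 − 3500·0.07100) / 151.0 = 15.64 mg/L.

15.6 mg/L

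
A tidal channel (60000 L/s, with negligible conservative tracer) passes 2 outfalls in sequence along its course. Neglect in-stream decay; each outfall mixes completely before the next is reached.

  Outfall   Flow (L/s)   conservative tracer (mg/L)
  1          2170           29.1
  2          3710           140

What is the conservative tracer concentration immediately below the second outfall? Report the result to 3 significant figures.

8.84 mg/L

After outfall 1: Q = 60000 + 2170 = 62170 L/s; C = (60000·0 + 2170·29.10)/62170 = 1.016 mg/L.
After outfall 2: Q = 62170 + 3710 = 65880 L/s; C = (62170·1.016 + 3710·140.0)/65880 = 8.843 mg/L.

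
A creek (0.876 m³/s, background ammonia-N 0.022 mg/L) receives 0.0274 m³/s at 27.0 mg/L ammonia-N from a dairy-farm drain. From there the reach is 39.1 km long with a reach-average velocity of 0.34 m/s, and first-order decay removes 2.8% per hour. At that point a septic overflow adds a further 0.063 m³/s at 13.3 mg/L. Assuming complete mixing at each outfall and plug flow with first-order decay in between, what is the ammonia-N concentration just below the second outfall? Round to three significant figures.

Conservation of mass: C = (0.8760·0.02200 + 0.02740·27.00) / 0.9034 = 0.7591/0.9034 = 0.8402 mg/L; combined flow 0.9034 m³/s.
Travel time t = 39.1·1000 / 0.34 = 115000 s = 31.94 h.
2.8%/h lost → k = −ln(1 − 0.028) = 0.02840 h⁻¹.
Applying C = C₀e^(−kt): 0.8402 × 0.4037 = 0.3392 mg/L.
Second outfall: C = (0.9034·0.3392 + 0.06300·13.30)/0.9664 = 1.184 mg/L.

1.18 mg/L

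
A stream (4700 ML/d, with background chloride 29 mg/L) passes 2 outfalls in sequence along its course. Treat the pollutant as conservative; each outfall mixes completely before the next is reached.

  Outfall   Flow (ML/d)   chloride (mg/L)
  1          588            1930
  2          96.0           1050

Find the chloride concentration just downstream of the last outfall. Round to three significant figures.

255 mg/L

Outfall 1: combined Q = 5288 ML/d; C = (4700·29.00 + 588.0·1930)/5288 = 240.4 mg/L.
Outfall 2: combined Q = 5384 ML/d; C = (5288·240.4 + 96.00·1050)/5384 = 254.8 mg/L.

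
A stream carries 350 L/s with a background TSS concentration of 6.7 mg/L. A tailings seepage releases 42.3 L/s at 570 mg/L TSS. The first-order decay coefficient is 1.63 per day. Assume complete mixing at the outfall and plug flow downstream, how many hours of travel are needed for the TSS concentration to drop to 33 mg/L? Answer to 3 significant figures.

10.5 h

Mixed concentration C = ΣQC/ΣQ = (350.0·6.700 + 42.30·570.0) / 392.3 = 26460/392.3 = 67.44 mg/L.
67.44·exp(−k·t) = 33 → t = ln(67.44/33)/k = 37880 s = 10.52 h.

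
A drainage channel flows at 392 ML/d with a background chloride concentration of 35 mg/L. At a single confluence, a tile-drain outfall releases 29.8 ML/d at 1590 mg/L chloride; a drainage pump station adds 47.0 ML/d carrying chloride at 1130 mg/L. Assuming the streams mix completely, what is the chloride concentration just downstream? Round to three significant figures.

Mixed concentration C = ΣQC/ΣQ = (392.0·35.00 + 29.80·1590 + 47.00·1130) / 468.8 = 114200/468.8 = 243.6 mg/L.

244 mg/L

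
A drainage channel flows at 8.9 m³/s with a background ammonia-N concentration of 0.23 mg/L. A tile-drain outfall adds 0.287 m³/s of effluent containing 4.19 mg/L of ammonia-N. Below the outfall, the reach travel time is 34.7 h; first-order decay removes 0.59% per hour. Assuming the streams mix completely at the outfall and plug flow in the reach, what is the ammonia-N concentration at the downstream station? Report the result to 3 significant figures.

0.288 mg/L

After mixing, C = (8.900·0.2300 + 0.2870·4.190) / 9.187 = 3.250/9.187 = 0.3537 mg/L.
0.59%/h lost → k = −ln(1 − 0.0059) = 0.005917 h⁻¹.
Applying C = C₀e^(−kt): 0.3537 × 0.8144 = 0.2881 mg/L.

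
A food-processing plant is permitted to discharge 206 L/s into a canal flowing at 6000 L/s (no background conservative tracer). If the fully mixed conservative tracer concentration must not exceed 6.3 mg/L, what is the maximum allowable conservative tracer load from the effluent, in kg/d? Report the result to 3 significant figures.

Mass balance at the limit: 6000·0 + 206.0·Cₑ = 6206·6.3 → Cₑ = 189.8 mg/L.
206.0 L/s = 0.2060 m³/s. Load = 0.2060 m³/s × 189.8 g/m³ × 86 400 s/d = 3378 kg/d.

3380 kg/d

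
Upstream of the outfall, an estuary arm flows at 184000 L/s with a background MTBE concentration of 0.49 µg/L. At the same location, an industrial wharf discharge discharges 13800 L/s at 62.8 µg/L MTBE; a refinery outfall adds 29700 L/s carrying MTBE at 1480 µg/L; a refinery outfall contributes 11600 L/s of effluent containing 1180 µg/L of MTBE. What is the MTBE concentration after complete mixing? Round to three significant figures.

245 µg/L

Mass balance: C = (184000·0.4900 + 13800·62.80 + 29700·1480 + 11600·1180) / 239100 = 58600000/239100 = 245.1 µg/L.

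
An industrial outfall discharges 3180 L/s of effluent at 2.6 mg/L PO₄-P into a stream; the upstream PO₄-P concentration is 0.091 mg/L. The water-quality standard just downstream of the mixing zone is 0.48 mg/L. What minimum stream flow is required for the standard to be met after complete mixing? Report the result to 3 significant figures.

17300 L/s

Set C_mix = 0.48: (Q·0.09100 + 3180·2.600) / (Q + 3180) = 0.48
→ Q = 3180·(2.600 − 0.48)/(0.48 − 0.09100) = 17330 L/s.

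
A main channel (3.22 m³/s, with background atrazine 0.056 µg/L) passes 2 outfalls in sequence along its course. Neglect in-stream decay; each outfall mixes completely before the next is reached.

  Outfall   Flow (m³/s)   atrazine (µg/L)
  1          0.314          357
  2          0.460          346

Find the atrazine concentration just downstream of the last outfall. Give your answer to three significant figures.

After outfall 1: Q = 3.220 + 0.3140 = 3.534 m³/s; C = (3.220·0.05600 + 0.3140·357.0)/3.534 = 31.77 µg/L.
After outfall 2: Q = 3.534 + 0.4600 = 3.994 m³/s; C = (3.534·31.77 + 0.4600·346.0)/3.994 = 67.96 µg/L.

68.0 µg/L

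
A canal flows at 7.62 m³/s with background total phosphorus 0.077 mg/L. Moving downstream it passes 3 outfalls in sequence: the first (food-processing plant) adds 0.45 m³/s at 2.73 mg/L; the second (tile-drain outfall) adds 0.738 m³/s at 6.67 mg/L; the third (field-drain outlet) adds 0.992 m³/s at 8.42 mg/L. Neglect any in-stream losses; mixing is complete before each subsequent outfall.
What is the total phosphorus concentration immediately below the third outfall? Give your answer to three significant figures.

Outfall 1: combined Q = 8.070 m³/s; C = (7.620·0.07700 + 0.4500·2.730)/8.070 = 0.2249 mg/L.
Outfall 2: combined Q = 8.808 m³/s; C = (8.070·0.2249 + 0.7380·6.670)/8.808 = 0.7650 mg/L.
Outfall 3: combined Q = 9.800 m³/s; C = (8.808·0.7650 + 0.9920·8.420)/9.800 = 1.540 mg/L.

1.54 mg/L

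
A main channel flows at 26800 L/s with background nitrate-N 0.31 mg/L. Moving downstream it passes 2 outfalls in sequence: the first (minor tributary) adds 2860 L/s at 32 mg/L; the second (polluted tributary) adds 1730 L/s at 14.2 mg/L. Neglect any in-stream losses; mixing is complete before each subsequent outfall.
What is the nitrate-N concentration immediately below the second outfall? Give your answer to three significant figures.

After outfall 1: Q = 26800 + 2860 = 29660 L/s; C = (26800·0.3100 + 2860·32.00)/29660 = 3.366 mg/L.
After outfall 2: Q = 29660 + 1730 = 31390 L/s; C = (29660·3.366 + 1730·14.20)/31390 = 3.963 mg/L.

3.96 mg/L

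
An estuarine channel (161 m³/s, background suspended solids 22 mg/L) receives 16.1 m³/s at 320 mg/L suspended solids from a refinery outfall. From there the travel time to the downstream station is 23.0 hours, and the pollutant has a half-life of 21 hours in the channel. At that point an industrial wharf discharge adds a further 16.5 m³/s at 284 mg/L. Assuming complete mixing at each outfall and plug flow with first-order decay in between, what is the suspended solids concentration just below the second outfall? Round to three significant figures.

Conservation of mass: C = (161.0·22.00 + 16.10·320.0) / 177.1 = 8694/177.1 = 49.09 mg/L; combined flow 177.1 m³/s.
Half-life 21 h → k = ln 2 / 21 = 0.03301 h⁻¹ = 0.7922 d⁻¹.
Applying C = C₀e^(−kt): 49.09 × 0.4681 = 22.98 mg/L.
At the second outfall, C = (177.1·22.98 + 16.50·284.0) / (177.1 + 16.50) = 45.22 mg/L.

45.2 mg/L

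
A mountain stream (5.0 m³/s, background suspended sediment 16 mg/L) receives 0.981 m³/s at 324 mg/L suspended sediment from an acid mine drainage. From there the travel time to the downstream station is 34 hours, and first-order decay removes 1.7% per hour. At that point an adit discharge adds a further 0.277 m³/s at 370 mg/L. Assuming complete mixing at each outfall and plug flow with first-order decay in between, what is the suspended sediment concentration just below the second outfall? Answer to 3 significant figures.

Conservation of mass: C = (5.000·16.00 + 0.9810·324.0) / 5.981 = 397.8/5.981 = 66.52 mg/L; combined flow 5.981 m³/s.
1.7%/h lost → k = −ln(1 − 0.017) = 0.01715 h⁻¹.
First-order decay: C = 66.52·exp(−k·t) = 66.52·0.5582 = 37.13 mg/L.
At the second outfall, C = (5.981·37.13 + 0.2770·370.0) / (5.981 + 0.2770) = 51.87 mg/L.

51.9 mg/L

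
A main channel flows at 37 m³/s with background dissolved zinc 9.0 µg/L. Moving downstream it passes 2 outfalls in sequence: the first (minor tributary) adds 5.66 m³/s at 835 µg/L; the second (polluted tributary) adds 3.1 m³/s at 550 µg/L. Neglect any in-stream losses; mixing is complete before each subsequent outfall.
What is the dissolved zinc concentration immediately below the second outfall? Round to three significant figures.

148 µg/L

After outfall 1: Q = 37.00 + 5.660 = 42.66 m³/s; C = (37.00·9.000 + 5.660·835.0)/42.66 = 118.6 µg/L.
After outfall 2: Q = 42.66 + 3.100 = 45.76 m³/s; C = (42.66·118.6 + 3.100·550.0)/45.76 = 147.8 µg/L.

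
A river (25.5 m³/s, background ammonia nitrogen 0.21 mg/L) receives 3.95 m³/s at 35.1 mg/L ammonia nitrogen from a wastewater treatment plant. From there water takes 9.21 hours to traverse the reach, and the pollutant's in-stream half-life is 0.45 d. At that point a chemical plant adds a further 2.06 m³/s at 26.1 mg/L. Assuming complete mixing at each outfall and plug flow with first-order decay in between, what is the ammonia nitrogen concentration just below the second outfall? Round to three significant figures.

Conservation of mass: C = (25.50·0.2100 + 3.950·35.10) / 29.45 = 144.0/29.45 = 4.890 mg/L; combined flow 29.45 m³/s.
Half-life 0.45 d → k = ln 2 / 0.45 = 1.540 d⁻¹.
Decay over the reach: 4.890·exp(−kt) = 4.890·0.5537 = 2.707 mg/L.
Second outfall: C = (29.45·2.707 + 2.060·26.10)/31.51 = 4.237 mg/L.

4.24 mg/L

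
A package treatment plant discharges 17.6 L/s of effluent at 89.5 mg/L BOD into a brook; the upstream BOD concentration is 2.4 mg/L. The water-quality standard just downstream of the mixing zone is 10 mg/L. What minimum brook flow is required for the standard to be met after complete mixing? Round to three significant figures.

Set C_mix = 10: (Q·2.400 + 17.60·89.50) / (Q + 17.60) = 10
→ Q = 17.60·(89.50 − 10)/(10 − 2.400) = 184.1 L/s.

184 L/s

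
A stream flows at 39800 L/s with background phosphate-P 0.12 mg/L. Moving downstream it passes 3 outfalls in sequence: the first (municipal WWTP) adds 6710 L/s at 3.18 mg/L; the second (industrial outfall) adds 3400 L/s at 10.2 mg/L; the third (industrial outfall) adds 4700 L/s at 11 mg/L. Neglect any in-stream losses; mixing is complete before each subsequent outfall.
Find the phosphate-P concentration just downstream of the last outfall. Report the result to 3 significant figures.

Below outfall 1: Q → 46510 L/s, C = (39800·0.1200 + 6710·3.180)/46510 = 0.5615 mg/L.
Below outfall 2: Q → 49910 L/s, C = (46510·0.5615 + 3400·10.20)/49910 = 1.218 mg/L.
Below outfall 3: Q → 54610 L/s, C = (49910·1.218 + 4700·11.00)/54610 = 2.060 mg/L.

2.06 mg/L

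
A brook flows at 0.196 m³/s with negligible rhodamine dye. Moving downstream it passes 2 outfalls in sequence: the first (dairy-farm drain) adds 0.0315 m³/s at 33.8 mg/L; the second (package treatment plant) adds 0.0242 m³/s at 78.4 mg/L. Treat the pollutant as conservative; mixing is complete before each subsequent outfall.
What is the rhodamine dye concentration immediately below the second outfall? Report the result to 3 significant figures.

Outfall 1: combined Q = 0.2275 m³/s; C = (0.1960·0 + 0.03150·33.80)/0.2275 = 4.680 mg/L.
Outfall 2: combined Q = 0.2517 m³/s; C = (0.2275·4.680 + 0.02420·78.40)/0.2517 = 11.77 mg/L.

11.8 mg/L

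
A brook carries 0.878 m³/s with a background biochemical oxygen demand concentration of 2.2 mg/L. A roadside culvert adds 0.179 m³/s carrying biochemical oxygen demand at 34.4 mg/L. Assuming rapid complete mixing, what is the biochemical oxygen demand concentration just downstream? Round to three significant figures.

Mixed concentration C = ΣQC/ΣQ = (0.8780·2.200 + 0.1790·34.40) / 1.057 = 8.089/1.057 = 7.653 mg/L.

7.65 mg/L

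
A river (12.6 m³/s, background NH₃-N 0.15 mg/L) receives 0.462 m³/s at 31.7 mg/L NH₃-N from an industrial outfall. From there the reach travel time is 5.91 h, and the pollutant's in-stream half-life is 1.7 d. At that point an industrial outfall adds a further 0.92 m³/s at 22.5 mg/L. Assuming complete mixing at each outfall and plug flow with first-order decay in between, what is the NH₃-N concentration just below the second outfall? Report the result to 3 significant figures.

Conservation of mass: C = (12.60·0.1500 + 0.4620·31.70) / 13.06 = 16.54/13.06 = 1.266 mg/L; combined flow 13.06 m³/s.
Half-life 1.7 d → k = ln 2 / 1.7 = 0.4077 d⁻¹.
After decay, C = 1.266 × e^(−kt) = 1.266 × 0.9045 = 1.145 mg/L.
Second outfall: C = (13.06·1.145 + 0.9200·22.50)/13.98 = 2.550 mg/L.

2.55 mg/L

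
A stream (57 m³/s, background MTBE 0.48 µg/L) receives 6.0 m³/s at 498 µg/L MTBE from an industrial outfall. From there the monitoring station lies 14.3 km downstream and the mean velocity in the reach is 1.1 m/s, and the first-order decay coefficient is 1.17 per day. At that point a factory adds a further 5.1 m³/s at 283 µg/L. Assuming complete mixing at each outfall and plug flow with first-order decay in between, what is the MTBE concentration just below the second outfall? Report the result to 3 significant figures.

58.3 µg/L

Conservation of mass: C = (57.00·0.4800 + 6.000·498.0) / 63.00 = 3015/63.00 = 47.86 µg/L; combined flow 63.00 m³/s.
Travel time t = 14.3·1000 / 1.1 = 13000 s = 3.611 h.
Decay over the reach: 47.86·exp(−kt) = 47.86·0.8386 = 40.14 µg/L.
At the second outfall, C = (63.00·40.14 + 5.100·283.0) / (63.00 + 5.100) = 58.32 µg/L.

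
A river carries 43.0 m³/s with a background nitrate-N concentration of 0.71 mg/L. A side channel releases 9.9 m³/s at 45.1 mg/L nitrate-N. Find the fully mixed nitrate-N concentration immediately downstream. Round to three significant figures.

9.02 mg/L

Conservation of mass: C = (43.00·0.7100 + 9.900·45.10) / 52.90 = 477.0/52.90 = 9.017 mg/L.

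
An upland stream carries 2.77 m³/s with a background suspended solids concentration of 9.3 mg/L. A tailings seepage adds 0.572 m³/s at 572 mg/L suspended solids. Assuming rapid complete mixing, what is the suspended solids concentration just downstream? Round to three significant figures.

Mass balance: C = (2.770·9.300 + 0.5720·572.0) / 3.342 = 352.9/3.342 = 105.6 mg/L.

106 mg/L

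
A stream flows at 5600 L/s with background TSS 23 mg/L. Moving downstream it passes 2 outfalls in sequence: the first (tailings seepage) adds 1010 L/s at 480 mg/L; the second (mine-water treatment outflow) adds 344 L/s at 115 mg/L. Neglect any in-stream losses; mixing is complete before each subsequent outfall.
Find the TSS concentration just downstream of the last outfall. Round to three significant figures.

After outfall 1: Q = 5600 + 1010 = 6610 L/s; C = (5600·23.00 + 1010·480.0)/6610 = 92.83 mg/L.
After outfall 2: Q = 6610 + 344.0 = 6954 L/s; C = (6610·92.83 + 344.0·115.0)/6954 = 93.93 mg/L.

93.9 mg/L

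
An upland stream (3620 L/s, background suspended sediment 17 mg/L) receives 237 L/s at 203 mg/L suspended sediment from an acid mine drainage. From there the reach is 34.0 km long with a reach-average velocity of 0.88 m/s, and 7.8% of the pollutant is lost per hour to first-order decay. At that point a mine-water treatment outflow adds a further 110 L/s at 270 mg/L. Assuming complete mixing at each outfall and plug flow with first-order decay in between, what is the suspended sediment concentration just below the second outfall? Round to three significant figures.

Mass balance: C = (3620·17.00 + 237.0·203.0) / 3857 = 109700/3857 = 28.43 mg/L; combined flow 3857 L/s.
Travel time t = 34.0·1000 / 0.88 = 38640 s = 10.73 h.
7.8%/h lost → k = −ln(1 − 0.078) = 0.08121 h⁻¹.
Decay over the reach: 28.43·exp(−kt) = 28.43·0.4183 = 11.89 mg/L.
Second outfall: C = (3857·11.89 + 110.0·270.0)/3967 = 19.05 mg/L.

19.0 mg/L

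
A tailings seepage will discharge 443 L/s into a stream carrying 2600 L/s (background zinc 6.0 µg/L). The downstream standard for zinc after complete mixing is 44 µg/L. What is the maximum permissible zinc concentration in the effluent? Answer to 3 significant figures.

267 µg/L

At the limit, (Qr·Cr + Qe·Cₑ)/(Qr + Qe) = 44:
Cₑ = (3043·44 − 2600·6.000) / 443.0 = 267.0 µg/L.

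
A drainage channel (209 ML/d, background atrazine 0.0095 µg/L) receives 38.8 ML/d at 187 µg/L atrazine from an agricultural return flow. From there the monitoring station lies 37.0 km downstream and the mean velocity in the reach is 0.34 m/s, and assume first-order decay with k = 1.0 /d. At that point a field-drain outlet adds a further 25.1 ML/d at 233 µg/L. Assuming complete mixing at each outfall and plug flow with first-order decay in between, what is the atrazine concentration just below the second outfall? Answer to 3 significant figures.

29.0 µg/L

Flow-weighted average: C = (209.0·0.009500 + 38.80·187.0) / 247.8 = 7258/247.8 = 29.29 µg/L; combined flow 247.8 ML/d.
Travel time t = 37.0·1000 / 0.34 = 108800 s = 30.23 h.
Applying C = C₀e^(−kt): 29.29 × 0.2838 = 8.312 µg/L.
Second outfall: C = (247.8·8.312 + 25.10·233.0)/272.9 = 28.98 µg/L.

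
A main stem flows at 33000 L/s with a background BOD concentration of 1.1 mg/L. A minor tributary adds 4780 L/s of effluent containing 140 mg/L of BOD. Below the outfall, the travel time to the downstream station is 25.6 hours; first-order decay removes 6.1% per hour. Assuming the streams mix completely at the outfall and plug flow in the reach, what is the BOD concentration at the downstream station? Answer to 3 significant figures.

Conservation of mass: C = (33000·1.100 + 4780·140.0) / 37780 = 705500/37780 = 18.67 mg/L.
6.1%/h lost → k = −ln(1 − 0.061) = 0.06294 h⁻¹.
After decay, C = 18.67 × e^(−kt) = 18.67 × 0.1996 = 3.728 mg/L.

3.73 mg/L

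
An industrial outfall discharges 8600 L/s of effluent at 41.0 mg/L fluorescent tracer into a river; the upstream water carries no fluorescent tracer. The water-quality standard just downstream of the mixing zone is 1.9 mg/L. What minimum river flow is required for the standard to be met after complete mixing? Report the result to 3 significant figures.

177000 L/s

Set C_mix = 1.9: (Q·0 + 8600·41.00) / (Q + 8600) = 1.9
→ Q = 8600·(41.00 − 1.9)/(1.9 − 0) = 177000 L/s.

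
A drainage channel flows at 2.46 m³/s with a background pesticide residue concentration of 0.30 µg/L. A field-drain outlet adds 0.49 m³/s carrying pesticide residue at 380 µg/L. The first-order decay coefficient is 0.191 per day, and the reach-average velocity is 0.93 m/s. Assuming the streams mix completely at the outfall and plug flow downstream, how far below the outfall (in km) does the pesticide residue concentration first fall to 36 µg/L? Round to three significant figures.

Conservation of mass: C = (2.460·0.3000 + 0.4900·380.0) / 2.950 = 186.9/2.950 = 63.37 µg/L.
Set 63.37·exp(−k·t) = 36 → t = ln(63.37/36)/k = 255800 s = 71.05 h.
Distance = v·t = 0.93·255800 = 237900 m = 237.9 km.

238 km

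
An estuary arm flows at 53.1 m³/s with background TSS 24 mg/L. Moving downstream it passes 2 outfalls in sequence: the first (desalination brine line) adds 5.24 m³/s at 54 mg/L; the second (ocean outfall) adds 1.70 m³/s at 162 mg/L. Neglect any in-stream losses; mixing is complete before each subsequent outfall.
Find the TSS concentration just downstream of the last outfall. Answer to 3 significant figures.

Below outfall 1: Q → 58.34 m³/s, C = (53.10·24.00 + 5.240·54.00)/58.34 = 26.69 mg/L.
Below outfall 2: Q → 60.04 m³/s, C = (58.34·26.69 + 1.700·162.0)/60.04 = 30.53 mg/L.

30.5 mg/L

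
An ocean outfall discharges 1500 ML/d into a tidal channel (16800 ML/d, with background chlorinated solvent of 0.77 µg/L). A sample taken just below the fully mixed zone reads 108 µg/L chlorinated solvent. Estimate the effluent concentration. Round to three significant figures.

1310 µg/L

Mass balance: 16800·0.7700 + 1500·Cₑ = 18300·108.0
→ Cₑ = (18300·108.0 − 16800·0.7700) / 1500 = 1309 µg/L.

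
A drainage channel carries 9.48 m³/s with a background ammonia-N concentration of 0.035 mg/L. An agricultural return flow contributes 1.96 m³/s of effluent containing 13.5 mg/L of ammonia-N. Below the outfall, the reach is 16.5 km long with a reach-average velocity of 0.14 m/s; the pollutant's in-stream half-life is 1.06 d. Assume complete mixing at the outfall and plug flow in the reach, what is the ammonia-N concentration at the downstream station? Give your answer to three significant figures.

Flow-weighted average: C = (9.480·0.03500 + 1.960·13.50) / 11.44 = 26.79/11.44 = 2.342 mg/L.
Travel time t = 16.5·1000 / 0.14 = 117900 s = 32.74 h.
Half-life 1.06 d → k = ln 2 / 1.06 = 0.6539 d⁻¹.
First-order decay: C = 2.342·exp(−k·t) = 2.342·0.4098 = 0.9598 mg/L.

0.960 mg/L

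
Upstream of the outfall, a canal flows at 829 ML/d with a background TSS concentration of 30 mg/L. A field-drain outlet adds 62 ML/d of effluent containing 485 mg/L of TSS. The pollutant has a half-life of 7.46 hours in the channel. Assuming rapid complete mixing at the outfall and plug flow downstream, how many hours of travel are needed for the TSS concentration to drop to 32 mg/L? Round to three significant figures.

7.06 h

Mass balance: C = (829.0·30.00 + 62.00·485.0) / 891.0 = 54940/891.0 = 61.66 mg/L.
Half-life 7.46 h → k = ln 2 / 7.46 = 0.09292 h⁻¹ = 2.230 d⁻¹.
61.66·exp(−k·t) = 32 → t = ln(61.66/32)/k = 25410 s = 7.059 h.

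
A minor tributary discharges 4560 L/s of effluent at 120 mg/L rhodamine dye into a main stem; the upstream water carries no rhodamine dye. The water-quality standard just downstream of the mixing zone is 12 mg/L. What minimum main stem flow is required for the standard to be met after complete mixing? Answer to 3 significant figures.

Set C_mix = 12: (Q·0 + 4560·120.0) / (Q + 4560) = 12
→ Q = 4560·(120.0 − 12)/(12 − 0) = 41040 L/s.

41000 L/s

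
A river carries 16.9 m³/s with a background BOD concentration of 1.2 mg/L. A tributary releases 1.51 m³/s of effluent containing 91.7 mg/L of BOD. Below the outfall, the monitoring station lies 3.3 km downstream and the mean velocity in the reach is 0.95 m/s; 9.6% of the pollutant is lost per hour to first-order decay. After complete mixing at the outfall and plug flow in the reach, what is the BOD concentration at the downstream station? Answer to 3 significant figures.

Flow-weighted average: C = (16.90·1.200 + 1.510·91.70) / 18.41 = 158.7/18.41 = 8.623 mg/L.
Travel time t = 3.3·1000 / 0.95 = 3474 s = 0.9649 h.
9.6%/h lost → k = −ln(1 − 0.096) = 0.1009 h⁻¹.
First-order decay: C = 8.623·exp(−k·t) = 8.623·0.9072 = 7.823 mg/L.

7.82 mg/L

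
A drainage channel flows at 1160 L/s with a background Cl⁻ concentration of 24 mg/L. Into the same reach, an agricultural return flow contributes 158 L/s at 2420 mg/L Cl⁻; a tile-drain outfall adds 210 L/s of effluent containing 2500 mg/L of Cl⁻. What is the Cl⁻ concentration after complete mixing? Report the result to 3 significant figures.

Mass balance: C = (1160·24.00 + 158.0·2420 + 210.0·2500) / 1528 = 935200/1528 = 612.0 mg/L.

612 mg/L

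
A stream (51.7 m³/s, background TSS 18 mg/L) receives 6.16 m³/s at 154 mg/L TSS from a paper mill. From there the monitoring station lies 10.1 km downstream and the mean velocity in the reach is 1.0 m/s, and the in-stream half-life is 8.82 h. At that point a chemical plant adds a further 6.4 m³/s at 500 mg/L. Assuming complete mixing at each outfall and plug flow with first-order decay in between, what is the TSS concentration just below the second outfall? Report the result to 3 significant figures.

After mixing, C = (51.70·18.00 + 6.160·154.0) / 57.86 = 1879/57.86 = 32.48 mg/L; combined flow 57.86 m³/s.
Travel time t = 10.1·1000 / 1.0 = 10100 s = 2.806 h.
Half-life 8.82 h → k = ln 2 / 8.82 = 0.07859 h⁻¹ = 1.886 d⁻¹.
First-order decay: C = 32.48·exp(−k·t) = 32.48·0.8021 = 26.05 mg/L.
Second outfall: C = (57.86·26.05 + 6.400·500.0)/64.26 = 73.26 mg/L.

73.3 mg/L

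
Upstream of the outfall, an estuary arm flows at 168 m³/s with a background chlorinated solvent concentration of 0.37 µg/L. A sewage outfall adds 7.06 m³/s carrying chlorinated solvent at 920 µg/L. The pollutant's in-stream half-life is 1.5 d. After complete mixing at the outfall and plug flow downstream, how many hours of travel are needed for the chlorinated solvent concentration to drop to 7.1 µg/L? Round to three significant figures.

86.4 h

Mass balance: C = (168.0·0.3700 + 7.060·920.0) / 175.1 = 6557/175.1 = 37.46 µg/L.
Half-life 1.5 d → k = ln 2 / 1.5 = 0.4621 d⁻¹.
37.46·exp(−k·t) = 7.1 → t = ln(37.46/7.1)/k = 311000 s = 86.38 h.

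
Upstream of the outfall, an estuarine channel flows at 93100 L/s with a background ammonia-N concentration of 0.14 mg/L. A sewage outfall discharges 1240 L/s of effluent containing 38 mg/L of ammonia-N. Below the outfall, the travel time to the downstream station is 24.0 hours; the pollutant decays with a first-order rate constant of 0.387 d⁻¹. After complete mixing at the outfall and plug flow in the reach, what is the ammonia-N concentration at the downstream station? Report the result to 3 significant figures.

Mass balance: C = (93100·0.1400 + 1240·38.00) / 94340 = 60150/94340 = 0.6376 mg/L.
Decay over the reach: 0.6376·exp(−kt) = 0.6376·0.6791 = 0.4330 mg/L.

0.433 mg/L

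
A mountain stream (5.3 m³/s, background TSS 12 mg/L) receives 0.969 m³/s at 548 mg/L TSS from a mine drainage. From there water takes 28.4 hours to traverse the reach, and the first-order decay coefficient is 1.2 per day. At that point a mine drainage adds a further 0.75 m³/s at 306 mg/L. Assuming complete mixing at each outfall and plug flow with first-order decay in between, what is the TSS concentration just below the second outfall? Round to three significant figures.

Flow-weighted average: C = (5.300·12.00 + 0.9690·548.0) / 6.269 = 594.6/6.269 = 94.85 mg/L; combined flow 6.269 m³/s.
After decay, C = 94.85 × e^(−kt) = 94.85 × 0.2417 = 22.93 mg/L.
Second outfall: C = (6.269·22.93 + 0.7500·306.0)/7.019 = 53.17 mg/L.

53.2 mg/L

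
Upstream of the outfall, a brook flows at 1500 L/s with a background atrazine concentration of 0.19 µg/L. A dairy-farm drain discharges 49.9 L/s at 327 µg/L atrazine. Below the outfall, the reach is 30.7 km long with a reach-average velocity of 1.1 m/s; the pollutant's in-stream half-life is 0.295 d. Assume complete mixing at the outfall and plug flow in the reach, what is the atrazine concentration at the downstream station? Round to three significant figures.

Mass balance: C = (1500·0.1900 + 49.90·327.0) / 1550 = 16600/1550 = 10.71 µg/L.
Travel time t = 30.7·1000 / 1.1 = 27910 s = 7.753 h.
Half-life 0.295 d → k = ln 2 / 0.295 = 2.350 d⁻¹.
Decay over the reach: 10.71·exp(−kt) = 10.71·0.4681 = 5.015 µg/L.

5.01 µg/L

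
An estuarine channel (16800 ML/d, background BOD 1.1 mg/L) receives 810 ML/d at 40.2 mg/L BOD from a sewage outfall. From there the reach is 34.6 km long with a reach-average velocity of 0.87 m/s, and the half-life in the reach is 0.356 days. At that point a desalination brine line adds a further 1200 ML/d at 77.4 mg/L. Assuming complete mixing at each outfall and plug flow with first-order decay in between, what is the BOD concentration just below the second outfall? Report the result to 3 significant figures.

6.05 mg/L

Mass balance: C = (16800·1.100 + 810.0·40.20) / 17610 = 51040/17610 = 2.898 mg/L; combined flow 17610 ML/d.
Travel time t = 34.6·1000 / 0.87 = 39770 s = 11.05 h.
Half-life 0.356 d → k = ln 2 / 0.356 = 1.947 d⁻¹.
First-order decay: C = 2.898·exp(−k·t) = 2.898·0.4081 = 1.183 mg/L.
At the second outfall, C = (17610·1.183 + 1200·77.40) / (17610 + 1200) = 6.045 mg/L.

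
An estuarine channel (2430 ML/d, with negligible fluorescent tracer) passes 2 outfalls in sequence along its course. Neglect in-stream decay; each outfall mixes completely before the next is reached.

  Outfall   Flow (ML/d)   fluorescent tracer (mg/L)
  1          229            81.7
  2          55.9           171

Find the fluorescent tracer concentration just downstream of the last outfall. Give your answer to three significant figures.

10.4 mg/L

After outfall 1: Q = 2430 + 229.0 = 2659 ML/d; C = (2430·0 + 229.0·81.70)/2659 = 7.036 mg/L.
After outfall 2: Q = 2659 + 55.90 = 2715 ML/d; C = (2659·7.036 + 55.90·171.0)/2715 = 10.41 mg/L.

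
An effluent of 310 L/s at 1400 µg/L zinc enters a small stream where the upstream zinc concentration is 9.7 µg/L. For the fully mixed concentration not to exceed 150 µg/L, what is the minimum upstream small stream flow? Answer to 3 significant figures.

2760 L/s

Set C_mix = 150: (Q·9.700 + 310.0·1400) / (Q + 310.0) = 150
→ Q = 310.0·(1400 − 150)/(150 − 9.700) = 2762 L/s.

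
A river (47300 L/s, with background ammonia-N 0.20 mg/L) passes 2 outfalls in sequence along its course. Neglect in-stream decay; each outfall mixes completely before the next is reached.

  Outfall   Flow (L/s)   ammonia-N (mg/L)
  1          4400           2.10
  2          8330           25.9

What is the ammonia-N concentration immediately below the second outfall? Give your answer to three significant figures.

3.91 mg/L

Below outfall 1: Q → 51700 L/s, C = (47300·0.2000 + 4400·2.100)/51700 = 0.3617 mg/L.
Below outfall 2: Q → 60030 L/s, C = (51700·0.3617 + 8330·25.90)/60030 = 3.905 mg/L.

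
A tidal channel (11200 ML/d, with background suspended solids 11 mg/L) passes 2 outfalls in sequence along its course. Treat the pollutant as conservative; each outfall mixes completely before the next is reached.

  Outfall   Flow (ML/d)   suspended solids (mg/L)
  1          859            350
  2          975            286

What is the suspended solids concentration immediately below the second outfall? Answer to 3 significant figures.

53.9 mg/L

After outfall 1: Q = 11200 + 859.0 = 12060 ML/d; C = (11200·11.00 + 859.0·350.0)/12060 = 35.15 mg/L.
After outfall 2: Q = 12060 + 975.0 = 13030 ML/d; C = (12060·35.15 + 975.0·286.0)/13030 = 53.91 mg/L.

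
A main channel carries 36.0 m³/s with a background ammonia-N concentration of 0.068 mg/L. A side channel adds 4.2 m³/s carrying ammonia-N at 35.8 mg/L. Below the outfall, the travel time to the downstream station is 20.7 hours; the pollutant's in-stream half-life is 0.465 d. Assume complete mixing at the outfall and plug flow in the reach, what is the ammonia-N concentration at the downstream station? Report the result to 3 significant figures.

1.05 mg/L

Mixed concentration C = ΣQC/ΣQ = (36.00·0.06800 + 4.200·35.80) / 40.20 = 152.8/40.20 = 3.801 mg/L.
Half-life 0.465 d → k = ln 2 / 0.465 = 1.491 d⁻¹.
Decay over the reach: 3.801·exp(−kt) = 3.801·0.2765 = 1.051 mg/L.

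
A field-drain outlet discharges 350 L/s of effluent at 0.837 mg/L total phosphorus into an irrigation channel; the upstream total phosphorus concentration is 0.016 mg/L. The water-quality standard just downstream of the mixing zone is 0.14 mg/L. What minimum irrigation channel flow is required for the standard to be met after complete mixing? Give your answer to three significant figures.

Set C_mix = 0.14: (Q·0.01600 + 350.0·0.8370) / (Q + 350.0) = 0.14
→ Q = 350.0·(0.8370 − 0.14)/(0.14 − 0.01600) = 1967 L/s.

1970 L/s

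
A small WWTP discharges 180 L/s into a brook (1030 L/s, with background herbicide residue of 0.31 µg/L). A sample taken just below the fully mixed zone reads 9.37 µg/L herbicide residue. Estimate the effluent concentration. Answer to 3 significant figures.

Mass balance: 1030·0.3100 + 180.0·Cₑ = 1210·9.370
→ Cₑ = (1210·9.370 − 1030·0.3100) / 180.0 = 61.21 µg/L.

61.2 µg/L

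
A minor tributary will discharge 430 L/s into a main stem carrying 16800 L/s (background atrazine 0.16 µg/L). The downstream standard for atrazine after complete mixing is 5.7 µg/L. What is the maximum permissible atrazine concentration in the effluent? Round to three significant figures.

222 µg/L

At the limit, (Qr·Cr + Qe·Cₑ)/(Qr + Qe) = 5.7:
Cₑ = (17230·5.7 − 16800·0.1600) / 430.0 = 222.1 µg/L.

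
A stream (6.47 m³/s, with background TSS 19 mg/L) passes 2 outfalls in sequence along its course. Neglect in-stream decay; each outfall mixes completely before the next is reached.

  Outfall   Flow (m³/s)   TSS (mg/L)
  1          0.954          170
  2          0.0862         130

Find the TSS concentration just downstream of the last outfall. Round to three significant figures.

After outfall 1: Q = 6.470 + 0.9540 = 7.424 m³/s; C = (6.470·19.00 + 0.9540·170.0)/7.424 = 38.40 mg/L.
After outfall 2: Q = 7.424 + 0.08620 = 7.510 m³/s; C = (7.424·38.40 + 0.08620·130.0)/7.510 = 39.46 mg/L.

39.5 mg/L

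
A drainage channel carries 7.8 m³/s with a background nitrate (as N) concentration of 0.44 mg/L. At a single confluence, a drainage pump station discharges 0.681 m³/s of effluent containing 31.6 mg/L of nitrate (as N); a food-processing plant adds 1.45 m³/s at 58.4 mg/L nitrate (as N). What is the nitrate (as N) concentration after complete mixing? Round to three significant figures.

11.0 mg/L

Flow-weighted average: C = (7.800·0.4400 + 0.6810·31.60 + 1.450·58.40) / 9.931 = 109.6/9.931 = 11.04 mg/L.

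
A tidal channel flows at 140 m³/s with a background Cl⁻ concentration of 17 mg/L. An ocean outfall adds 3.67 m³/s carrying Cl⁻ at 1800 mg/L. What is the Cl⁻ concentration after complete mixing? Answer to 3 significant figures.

After mixing, C = (140.0·17.00 + 3.670·1800) / 143.7 = 8986/143.7 = 62.55 mg/L.

62.5 mg/L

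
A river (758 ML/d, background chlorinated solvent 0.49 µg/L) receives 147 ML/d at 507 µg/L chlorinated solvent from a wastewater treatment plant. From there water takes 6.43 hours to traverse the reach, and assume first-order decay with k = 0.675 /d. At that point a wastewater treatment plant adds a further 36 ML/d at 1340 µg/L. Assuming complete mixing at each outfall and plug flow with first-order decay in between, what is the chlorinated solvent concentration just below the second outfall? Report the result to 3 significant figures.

118 µg/L

Mixed concentration C = ΣQC/ΣQ = (758.0·0.4900 + 147.0·507.0) / 905.0 = 74900/905.0 = 82.76 µg/L; combined flow 905.0 ML/d.
After decay, C = 82.76 × e^(−kt) = 82.76 × 0.8346 = 69.07 µg/L.
At the second outfall, C = (905.0·69.07 + 36.00·1340) / (905.0 + 36.00) = 117.7 µg/L.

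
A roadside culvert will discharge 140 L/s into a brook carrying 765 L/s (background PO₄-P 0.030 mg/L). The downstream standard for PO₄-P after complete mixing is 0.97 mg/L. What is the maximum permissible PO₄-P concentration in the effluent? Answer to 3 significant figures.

6.11 mg/L

At the limit, (Qr·Cr + Qe·Cₑ)/(Qr + Qe) = 0.97:
Cₑ = (905.0·0.97 − 765.0·0.03000) / 140.0 = 6.106 mg/L.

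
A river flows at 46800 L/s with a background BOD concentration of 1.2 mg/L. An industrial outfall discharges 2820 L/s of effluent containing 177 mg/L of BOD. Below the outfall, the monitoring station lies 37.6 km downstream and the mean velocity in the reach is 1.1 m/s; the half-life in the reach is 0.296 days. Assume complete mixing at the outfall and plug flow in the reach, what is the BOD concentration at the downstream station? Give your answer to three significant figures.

4.43 mg/L

Flow-weighted average: C = (46800·1.200 + 2820·177.0) / 49620 = 555300/49620 = 11.19 mg/L.
Travel time t = 37.6·1000 / 1.1 = 34180 s = 9.495 h.
Half-life 0.296 d → k = ln 2 / 0.296 = 2.342 d⁻¹.
After decay, C = 11.19 × e^(−kt) = 11.19 × 0.3960 = 4.431 mg/L.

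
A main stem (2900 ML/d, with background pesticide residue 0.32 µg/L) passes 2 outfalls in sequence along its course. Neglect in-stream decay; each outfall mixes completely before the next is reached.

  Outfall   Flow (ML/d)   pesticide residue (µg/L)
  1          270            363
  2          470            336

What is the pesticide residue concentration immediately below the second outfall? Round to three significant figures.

70.6 µg/L

Outfall 1: combined Q = 3170 ML/d; C = (2900·0.3200 + 270.0·363.0)/3170 = 31.21 µg/L.
Outfall 2: combined Q = 3640 ML/d; C = (3170·31.21 + 470.0·336.0)/3640 = 70.57 µg/L.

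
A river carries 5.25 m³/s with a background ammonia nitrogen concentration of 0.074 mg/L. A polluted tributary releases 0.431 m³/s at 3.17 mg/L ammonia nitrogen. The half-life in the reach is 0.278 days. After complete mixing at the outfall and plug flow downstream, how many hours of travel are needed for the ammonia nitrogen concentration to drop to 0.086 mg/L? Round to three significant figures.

12.3 h

Conservation of mass: C = (5.250·0.07400 + 0.4310·3.170) / 5.681 = 1.755/5.681 = 0.3089 mg/L.
Half-life 0.278 d → k = ln 2 / 0.278 = 2.493 d⁻¹.
0.3089·exp(−k·t) = 0.086 → t = ln(0.3089/0.086)/k = 44310 s = 12.31 h.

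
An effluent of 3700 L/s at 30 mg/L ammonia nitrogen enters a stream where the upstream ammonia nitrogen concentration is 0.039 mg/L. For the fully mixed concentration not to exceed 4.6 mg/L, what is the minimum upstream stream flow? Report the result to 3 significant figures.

20600 L/s

Set C_mix = 4.6: (Q·0.03900 + 3700·30.00) / (Q + 3700) = 4.6
→ Q = 3700·(30.00 − 4.6)/(4.6 − 0.03900) = 20610 L/s.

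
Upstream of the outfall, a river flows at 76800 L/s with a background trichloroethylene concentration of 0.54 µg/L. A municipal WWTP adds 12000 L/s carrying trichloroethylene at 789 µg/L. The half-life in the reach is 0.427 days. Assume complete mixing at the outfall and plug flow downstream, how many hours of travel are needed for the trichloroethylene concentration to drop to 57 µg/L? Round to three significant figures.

9.32 h

Mixed concentration C = ΣQC/ΣQ = (76800·0.5400 + 12000·789.0) / 88800 = 9509000/88800 = 107.1 µg/L.
Half-life 0.427 d → k = ln 2 / 0.427 = 1.623 d⁻¹.
107.1·exp(−k·t) = 57 → t = ln(107.1/57)/k = 33560 s = 9.323 h.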